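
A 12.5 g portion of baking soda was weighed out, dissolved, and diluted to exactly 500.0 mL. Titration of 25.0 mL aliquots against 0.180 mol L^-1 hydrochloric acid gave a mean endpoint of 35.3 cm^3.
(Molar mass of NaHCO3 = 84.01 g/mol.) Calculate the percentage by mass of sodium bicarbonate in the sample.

NaHCO3 + HCl → NaCl + H2O + CO2
n(HCl) per titration = 0.0353 × 0.180 = 6.35 × 10^-3 mol
n(NaHCO3) in each aliquot = 6.35 × 10^-3 mol (1:1 ratio)
n(NaHCO3) in the whole flask = 6.35 × 10^-3 × 500.0/25.0 = 0.127 mol
mass of NaHCO3 = 0.127 × 84.01 = 10.7 g
% NaHCO3 = 10.7 / 12.5 × 100 = 85.4 %

85.4 %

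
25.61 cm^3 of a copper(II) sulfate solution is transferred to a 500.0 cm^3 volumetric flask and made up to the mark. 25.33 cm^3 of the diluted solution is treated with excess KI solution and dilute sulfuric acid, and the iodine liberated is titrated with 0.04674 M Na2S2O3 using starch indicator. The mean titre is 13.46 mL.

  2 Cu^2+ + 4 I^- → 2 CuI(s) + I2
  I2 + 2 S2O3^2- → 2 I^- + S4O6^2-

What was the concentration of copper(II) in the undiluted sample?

0.4849 M

n(S2O3^2-) = 0.01346 × 0.04674 = 6.291 × 10^-4 mol
n(I2) = n(S2O3^2-)/2 = 3.146 × 10^-4 mol
From the 2:1 ratio, n(Cu2+) in the aliquot = 2/1 × 3.146 × 10^-4 = 6.291 × 10^-4 mol
[Cu2+]_dilute = 6.291 × 10^-4 / 0.02533 = 0.02484 mol/L
[Cu2+]_original = 0.02484 × 500.0/25.61 = 0.4849 mol/L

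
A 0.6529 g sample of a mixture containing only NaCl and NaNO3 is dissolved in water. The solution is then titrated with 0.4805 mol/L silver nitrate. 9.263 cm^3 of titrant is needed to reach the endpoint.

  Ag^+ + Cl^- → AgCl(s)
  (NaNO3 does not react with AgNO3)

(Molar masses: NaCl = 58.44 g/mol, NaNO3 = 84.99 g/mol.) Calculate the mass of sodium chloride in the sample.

0.2601 g

n(AgNO3) = 0.009263 × 0.4805 = 4.451 × 10^-3 mol
Let x = n(NaCl), y = n(NaNO3).
Titrant: 1x = 4.451 × 10^-3;  mass: 58.44x + 84.99y = 0.6529
Solving, x = 4.451 × 10^-3 mol, y = 4.622 × 10^-3 mol
mass of NaCl = 4.451 × 10^-3 × 58.44 = 0.2601 g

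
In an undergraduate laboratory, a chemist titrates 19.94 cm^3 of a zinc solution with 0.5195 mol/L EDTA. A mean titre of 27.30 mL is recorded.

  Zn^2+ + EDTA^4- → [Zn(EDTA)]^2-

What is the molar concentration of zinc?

n(EDTA) = 0.02730 L × 0.5195 mol/L = 0.01418 mol
n(Zn2+) = 0.01418 mol (1:1 mole ratio)
[Zn2+] = 0.01418 mol / 0.01994 L = 0.7113 mol/L

0.7113 mol/L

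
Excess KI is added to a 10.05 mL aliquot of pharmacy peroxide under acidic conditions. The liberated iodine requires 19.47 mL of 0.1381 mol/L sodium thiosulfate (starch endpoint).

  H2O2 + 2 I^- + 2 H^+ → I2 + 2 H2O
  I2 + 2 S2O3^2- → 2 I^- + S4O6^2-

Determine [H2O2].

n(S2O3^2-) = 0.01947 × 0.1381 = 2.689 × 10^-3 mol
n(I2) = n(S2O3^2-)/2 = 1.344 × 10^-3 mol
n(H2O2) in the aliquot = 1.344 × 10^-3 mol (1:1 ratio)
[H2O2] = 1.344 × 10^-3 / 0.01005 = 0.1338 mol/L

0.1338 mol/L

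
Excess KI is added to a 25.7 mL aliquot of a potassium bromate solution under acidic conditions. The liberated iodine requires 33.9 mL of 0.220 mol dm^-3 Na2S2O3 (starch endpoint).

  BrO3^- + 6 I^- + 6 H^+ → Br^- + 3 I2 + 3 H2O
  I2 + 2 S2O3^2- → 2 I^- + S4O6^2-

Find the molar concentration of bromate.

n(S2O3^2-) = 0.0339 × 0.220 = 7.46 × 10^-3 mol
n(I2) = n(S2O3^2-)/2 = 3.73 × 10^-3 mol
From the 1:3 ratio, n(BrO3^-) in the aliquot = 1/3 × 3.73 × 10^-3 = 1.24 × 10^-3 mol
[BrO3^-] = 1.24 × 10^-3 / 0.0257 = 0.0484 mol/L

0.0484 mol/L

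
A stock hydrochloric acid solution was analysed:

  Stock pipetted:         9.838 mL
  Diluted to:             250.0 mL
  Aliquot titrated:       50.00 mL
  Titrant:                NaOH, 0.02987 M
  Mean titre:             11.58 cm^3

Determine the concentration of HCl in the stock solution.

HCl + NaOH → NaCl + H2O
n(NaOH) = 0.01158 × 0.02987 = 3.459 × 10^-4 mol
n(HCl) in the aliquot = 3.459 × 10^-4 mol (1:1 ratio)
[HCl]_dilute = 3.459 × 10^-4 / 0.05000 = 0.006918 mol/L
Dilution factor = 250.0 / 9.838 = 25.41
[HCl]_stock = 0.006918 × 25.41 = 0.1758 mol/L

0.1758 M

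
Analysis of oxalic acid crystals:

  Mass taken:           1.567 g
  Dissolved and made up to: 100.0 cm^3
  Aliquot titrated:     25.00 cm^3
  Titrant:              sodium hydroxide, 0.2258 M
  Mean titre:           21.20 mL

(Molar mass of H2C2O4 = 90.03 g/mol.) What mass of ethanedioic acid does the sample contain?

H2C2O4 + 2 NaOH → Na2C2O4 + 2 H2O
n(NaOH) per titration = 0.02120 × 0.2258 = 4.787 × 10^-3 mol
From the 1:2 ratio, n(H2C2O4) in each aliquot = 1/2 × 4.787 × 10^-3 = 2.393 × 10^-3 mol
n(H2C2O4) in the whole flask = 2.393 × 10^-3 × 100.0/25.00 = 9.574 × 10^-3 mol
mass of H2C2O4 = 9.574 × 10^-3 × 90.03 = 0.8619 g

0.8619 g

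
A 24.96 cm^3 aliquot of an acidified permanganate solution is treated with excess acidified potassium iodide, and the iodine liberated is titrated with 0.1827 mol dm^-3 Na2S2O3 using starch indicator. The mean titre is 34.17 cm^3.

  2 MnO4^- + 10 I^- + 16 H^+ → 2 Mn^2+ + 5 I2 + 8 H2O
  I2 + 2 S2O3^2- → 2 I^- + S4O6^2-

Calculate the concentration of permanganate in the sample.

n(S2O3^2-) = 0.03417 × 0.1827 = 6.243 × 10^-3 mol
n(I2) = n(S2O3^2-)/2 = 3.121 × 10^-3 mol
From the 2:5 ratio, n(MnO4^-) in the aliquot = 2/5 × 3.121 × 10^-3 = 1.249 × 10^-3 mol
[MnO4^-] = 1.249 × 10^-3 / 0.02496 = 0.05002 mol/L

0.05002 mol/L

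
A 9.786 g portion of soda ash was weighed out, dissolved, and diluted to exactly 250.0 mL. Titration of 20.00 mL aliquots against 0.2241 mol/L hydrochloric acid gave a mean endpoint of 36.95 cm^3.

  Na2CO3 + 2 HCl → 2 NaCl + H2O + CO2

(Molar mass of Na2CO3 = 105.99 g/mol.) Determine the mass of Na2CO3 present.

n(HCl) per titration = 0.03695 × 0.2241 = 8.280 × 10^-3 mol
From the 1:2 ratio, n(Na2CO3) in each aliquot = 1/2 × 8.280 × 10^-3 = 4.140 × 10^-3 mol
n(Na2CO3) in the whole flask = 4.140 × 10^-3 × 250.0/20.00 = 0.05175 mol
mass of Na2CO3 = 0.05175 × 105.99 = 5.485 g

5.485 g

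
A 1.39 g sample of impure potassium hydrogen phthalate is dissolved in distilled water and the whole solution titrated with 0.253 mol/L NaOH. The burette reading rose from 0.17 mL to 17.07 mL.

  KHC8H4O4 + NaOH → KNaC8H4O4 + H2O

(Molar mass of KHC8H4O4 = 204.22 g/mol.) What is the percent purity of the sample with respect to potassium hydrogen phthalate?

n(NaOH) = 0.0169 L × 0.253 mol/L = 4.28 × 10^-3 mol
n(KHC8H4O4) = 4.28 × 10^-3 mol (1:1 ratio)
mass of KHC8H4O4 = 4.28 × 10^-3 × 204.22 g/mol = 0.873 g
% KHC8H4O4 = 0.873 / 1.39 × 100 = 62.8 %

62.8 %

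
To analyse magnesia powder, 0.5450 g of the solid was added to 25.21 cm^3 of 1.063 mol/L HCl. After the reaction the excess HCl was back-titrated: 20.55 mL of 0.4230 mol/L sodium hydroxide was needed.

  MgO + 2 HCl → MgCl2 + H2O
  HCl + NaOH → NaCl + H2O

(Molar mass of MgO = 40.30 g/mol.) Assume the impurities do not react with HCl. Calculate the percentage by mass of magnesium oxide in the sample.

n(HCl) added = 0.02521 × 1.063 = 0.02680 mol
n(NaOH) used in back-titration = 0.02055 × 0.4230 = 8.693 × 10^-3 mol
n(HCl) left over = 8.693 × 10^-3 mol (1:1 ratio)
n(HCl) consumed by analyte = 0.02680 − 8.693 × 10^-3 = 0.01811 mol
From the 1:2 ratio, n(MgO) = 1/2 × 0.01811 = 9.053 × 10^-3 mol
mass of MgO = 9.053 × 10^-3 × 40.30 = 0.3648 g
% MgO = 0.3648 / 0.5450 × 100 = 66.94 %

66.94 %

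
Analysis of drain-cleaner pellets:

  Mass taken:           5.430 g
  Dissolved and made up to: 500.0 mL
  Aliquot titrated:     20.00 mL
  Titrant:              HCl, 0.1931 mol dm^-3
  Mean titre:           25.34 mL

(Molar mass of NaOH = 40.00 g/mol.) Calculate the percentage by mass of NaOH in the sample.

NaOH + HCl → NaCl + H2O
n(HCl) per titration = 0.02534 × 0.1931 = 4.893 × 10^-3 mol
n(NaOH) in each aliquot = 4.893 × 10^-3 mol (1:1 ratio)
n(NaOH) in the whole flask = 4.893 × 10^-3 × 500.0/20.00 = 0.1223 mol
mass of NaOH = 0.1223 × 40.00 = 4.893 g
% NaOH = 4.893 / 5.430 × 100 = 90.11 %

90.11 %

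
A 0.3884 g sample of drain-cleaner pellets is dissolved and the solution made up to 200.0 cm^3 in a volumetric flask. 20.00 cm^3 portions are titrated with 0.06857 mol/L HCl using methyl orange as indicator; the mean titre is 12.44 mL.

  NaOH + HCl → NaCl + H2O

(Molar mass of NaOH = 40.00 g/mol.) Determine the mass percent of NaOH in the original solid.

n(HCl) per titration = 0.01244 × 0.06857 = 8.530 × 10^-4 mol
n(NaOH) in each aliquot = 8.530 × 10^-4 mol (1:1 ratio)
n(NaOH) in the whole flask = 8.530 × 10^-4 × 200.0/20.00 = 8.530 × 10^-3 mol
mass of NaOH = 8.530 × 10^-3 × 40.00 = 0.3412 g
% NaOH = 0.3412 / 0.3884 × 100 = 87.85 %

87.85 %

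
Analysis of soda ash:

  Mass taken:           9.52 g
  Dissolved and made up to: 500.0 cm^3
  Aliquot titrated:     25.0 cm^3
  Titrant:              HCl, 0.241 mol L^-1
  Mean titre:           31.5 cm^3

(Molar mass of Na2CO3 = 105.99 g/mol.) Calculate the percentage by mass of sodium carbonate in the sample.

Na2CO3 + 2 HCl → 2 NaCl + H2O + CO2
n(HCl) per titration = 0.0315 × 0.241 = 7.59 × 10^-3 mol
From the 1:2 ratio, n(Na2CO3) in each aliquot = 1/2 × 7.59 × 10^-3 = 3.80 × 10^-3 mol
n(Na2CO3) in the whole flask = 3.80 × 10^-3 × 500.0/25.0 = 0.0759 mol
mass of Na2CO3 = 0.0759 × 105.99 = 8.05 g
% Na2CO3 = 8.05 / 9.52 × 100 = 84.5 %

84.5 %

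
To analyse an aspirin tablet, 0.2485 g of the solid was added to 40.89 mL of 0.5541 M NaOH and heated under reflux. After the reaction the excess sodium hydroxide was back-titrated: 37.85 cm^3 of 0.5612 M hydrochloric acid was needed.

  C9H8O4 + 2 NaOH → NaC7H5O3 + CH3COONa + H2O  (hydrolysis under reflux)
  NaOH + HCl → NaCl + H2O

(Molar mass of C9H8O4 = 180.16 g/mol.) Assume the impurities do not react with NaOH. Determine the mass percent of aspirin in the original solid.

51.32 %

n(NaOH) added = 0.04089 × 0.5541 = 0.02266 mol
n(HCl) used in back-titration = 0.03785 × 0.5612 = 0.02124 mol
n(NaOH) left over = 0.02124 mol (1:1 ratio)
n(NaOH) consumed by analyte = 0.02266 − 0.02124 = 1.416 × 10^-3 mol
From the 1:2 ratio, n(C9H8O4) = 1/2 × 1.416 × 10^-3 = 7.079 × 10^-4 mol
mass of C9H8O4 = 7.079 × 10^-4 × 180.16 = 0.1275 g
% C9H8O4 = 0.1275 / 0.2485 × 100 = 51.32 %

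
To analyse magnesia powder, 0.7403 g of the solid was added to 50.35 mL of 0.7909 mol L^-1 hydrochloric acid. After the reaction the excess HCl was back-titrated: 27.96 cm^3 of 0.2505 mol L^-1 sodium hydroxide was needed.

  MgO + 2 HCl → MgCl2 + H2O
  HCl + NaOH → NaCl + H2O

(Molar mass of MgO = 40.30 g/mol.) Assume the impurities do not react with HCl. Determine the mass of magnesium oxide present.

0.6613 g

n(HCl) added = 0.05035 × 0.7909 = 0.03982 mol
n(NaOH) used in back-titration = 0.02796 × 0.2505 = 7.004 × 10^-3 mol
n(HCl) left over = 7.004 × 10^-3 mol (1:1 ratio)
n(HCl) consumed by analyte = 0.03982 − 7.004 × 10^-3 = 0.03282 mol
From the 1:2 ratio, n(MgO) = 1/2 × 0.03282 = 0.01641 mol
mass of MgO = 0.01641 × 40.30 = 0.6613 g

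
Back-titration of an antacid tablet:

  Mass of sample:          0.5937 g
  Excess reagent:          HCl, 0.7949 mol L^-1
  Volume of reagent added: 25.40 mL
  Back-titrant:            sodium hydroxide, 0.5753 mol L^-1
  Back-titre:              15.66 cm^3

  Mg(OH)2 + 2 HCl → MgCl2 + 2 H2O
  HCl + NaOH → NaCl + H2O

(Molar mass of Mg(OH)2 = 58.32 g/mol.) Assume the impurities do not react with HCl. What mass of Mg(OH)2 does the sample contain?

n(HCl) added = 0.02540 × 0.7949 = 0.02019 mol
n(NaOH) used in back-titration = 0.01566 × 0.5753 = 9.009 × 10^-3 mol
n(HCl) left over = 9.009 × 10^-3 mol (1:1 ratio)
n(HCl) consumed by analyte = 0.02019 − 9.009 × 10^-3 = 0.01118 mol
From the 1:2 ratio, n(Mg(OH)2) = 1/2 × 0.01118 = 5.591 × 10^-3 mol
mass of Mg(OH)2 = 5.591 × 10^-3 × 58.32 = 0.3260 g

0.3260 g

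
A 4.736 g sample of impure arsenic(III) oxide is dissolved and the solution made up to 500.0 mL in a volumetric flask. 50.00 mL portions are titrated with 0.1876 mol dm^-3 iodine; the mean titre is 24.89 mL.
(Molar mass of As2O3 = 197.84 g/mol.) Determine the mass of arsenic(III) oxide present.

As2O3 + 2 I2 + 2 H2O → As2O5 + 4 HI
n(I2) per titration = 0.02489 × 0.1876 = 4.669 × 10^-3 mol
From the 1:2 ratio, n(As2O3) in each aliquot = 1/2 × 4.669 × 10^-3 = 2.335 × 10^-3 mol
n(As2O3) in the whole flask = 2.335 × 10^-3 × 500.0/50.00 = 0.02335 mol
mass of As2O3 = 0.02335 × 197.84 = 4.619 g

4.619 g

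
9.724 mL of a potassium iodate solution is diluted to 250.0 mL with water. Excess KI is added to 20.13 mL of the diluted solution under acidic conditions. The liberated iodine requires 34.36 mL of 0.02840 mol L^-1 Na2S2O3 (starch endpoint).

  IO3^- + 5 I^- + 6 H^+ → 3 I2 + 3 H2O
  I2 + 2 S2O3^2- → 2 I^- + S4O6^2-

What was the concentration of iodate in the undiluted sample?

n(S2O3^2-) = 0.03436 × 0.02840 = 9.758 × 10^-4 mol
n(I2) = n(S2O3^2-)/2 = 4.879 × 10^-4 mol
From the 1:3 ratio, n(IO3^-) in the aliquot = 1/3 × 4.879 × 10^-4 = 1.626 × 10^-4 mol
[IO3^-]_dilute = 1.626 × 10^-4 / 0.02013 = 0.008079 mol/L
[IO3^-]_original = 0.008079 × 250.0/9.724 = 0.2077 mol/L

0.2077 mol/L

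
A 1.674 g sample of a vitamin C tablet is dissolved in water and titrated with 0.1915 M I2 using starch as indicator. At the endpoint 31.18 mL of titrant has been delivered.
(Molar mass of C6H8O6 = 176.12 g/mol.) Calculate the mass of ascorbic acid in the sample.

1.052 g

C6H8O6 + I2 → C6H6O6 + 2 HI
n(I2) = 0.03118 L × 0.1915 mol/L = 5.971 × 10^-3 mol
n(C6H8O6) = 5.971 × 10^-3 mol (1:1 ratio)
mass of C6H8O6 = 5.971 × 10^-3 × 176.12 g/mol = 1.052 g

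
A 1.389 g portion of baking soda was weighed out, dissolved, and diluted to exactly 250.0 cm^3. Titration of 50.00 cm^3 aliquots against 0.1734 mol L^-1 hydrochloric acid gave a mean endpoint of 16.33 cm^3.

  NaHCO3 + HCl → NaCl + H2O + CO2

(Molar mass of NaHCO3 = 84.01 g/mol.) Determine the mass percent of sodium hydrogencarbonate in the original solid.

n(HCl) per titration = 0.01633 × 0.1734 = 2.832 × 10^-3 mol
n(NaHCO3) in each aliquot = 2.832 × 10^-3 mol (1:1 ratio)
n(NaHCO3) in the whole flask = 2.832 × 10^-3 × 250.0/50.00 = 0.01416 mol
mass of NaHCO3 = 0.01416 × 84.01 = 1.189 g
% NaHCO3 = 1.189 / 1.389 × 100 = 85.63 %

85.63 %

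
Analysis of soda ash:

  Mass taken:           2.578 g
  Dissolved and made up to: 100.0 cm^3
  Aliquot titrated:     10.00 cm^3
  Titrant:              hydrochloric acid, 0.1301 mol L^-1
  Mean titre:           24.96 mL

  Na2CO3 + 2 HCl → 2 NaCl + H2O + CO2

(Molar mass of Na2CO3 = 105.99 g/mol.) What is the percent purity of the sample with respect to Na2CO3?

n(HCl) per titration = 0.02496 × 0.1301 = 3.247 × 10^-3 mol
From the 1:2 ratio, n(Na2CO3) in each aliquot = 1/2 × 3.247 × 10^-3 = 1.624 × 10^-3 mol
n(Na2CO3) in the whole flask = 1.624 × 10^-3 × 100.0/10.00 = 0.01624 mol
mass of Na2CO3 = 0.01624 × 105.99 = 1.721 g
% Na2CO3 = 1.721 / 2.578 × 100 = 66.75 %

66.75 %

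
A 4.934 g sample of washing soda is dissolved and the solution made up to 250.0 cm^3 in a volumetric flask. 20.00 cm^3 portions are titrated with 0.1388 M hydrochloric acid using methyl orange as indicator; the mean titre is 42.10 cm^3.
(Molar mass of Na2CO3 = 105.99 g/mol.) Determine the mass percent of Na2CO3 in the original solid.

78.45 %

Na2CO3 + 2 HCl → 2 NaCl + H2O + CO2
n(HCl) per titration = 0.04210 × 0.1388 = 5.843 × 10^-3 mol
From the 1:2 ratio, n(Na2CO3) in each aliquot = 1/2 × 5.843 × 10^-3 = 2.922 × 10^-3 mol
n(Na2CO3) in the whole flask = 2.922 × 10^-3 × 250.0/20.00 = 0.03652 mol
mass of Na2CO3 = 0.03652 × 105.99 = 3.871 g
% Na2CO3 = 3.871 / 4.934 × 100 = 78.45 %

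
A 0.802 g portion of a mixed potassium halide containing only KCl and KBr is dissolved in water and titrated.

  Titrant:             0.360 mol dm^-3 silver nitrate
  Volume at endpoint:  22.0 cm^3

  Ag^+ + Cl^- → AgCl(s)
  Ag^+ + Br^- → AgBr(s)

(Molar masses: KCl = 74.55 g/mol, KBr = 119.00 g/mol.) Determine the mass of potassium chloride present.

0.236 g

n(AgNO3) = 0.0220 × 0.360 = 7.92 × 10^-3 mol
Let x = n(KCl), y = n(KBr).
Titrant: 1x + 1y = 7.92 × 10^-3;  mass: 74.55x + 119.00y = 0.802
Solving, x = 3.16 × 10^-3 mol, y = 4.76 × 10^-3 mol
mass of KCl = 3.16 × 10^-3 × 74.55 = 0.236 g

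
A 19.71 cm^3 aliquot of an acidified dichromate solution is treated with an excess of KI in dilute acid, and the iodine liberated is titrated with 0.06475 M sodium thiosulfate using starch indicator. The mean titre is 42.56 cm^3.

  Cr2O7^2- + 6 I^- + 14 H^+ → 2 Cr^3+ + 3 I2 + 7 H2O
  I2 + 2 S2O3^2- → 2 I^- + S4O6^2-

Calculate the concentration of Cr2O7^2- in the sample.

0.02330 M

n(S2O3^2-) = 0.04256 × 0.06475 = 2.756 × 10^-3 mol
n(I2) = n(S2O3^2-)/2 = 1.378 × 10^-3 mol
From the 1:3 ratio, n(Cr2O7^2-) in the aliquot = 1/3 × 1.378 × 10^-3 = 4.593 × 10^-4 mol
[Cr2O7^2-] = 4.593 × 10^-4 / 0.01971 = 0.02330 mol/L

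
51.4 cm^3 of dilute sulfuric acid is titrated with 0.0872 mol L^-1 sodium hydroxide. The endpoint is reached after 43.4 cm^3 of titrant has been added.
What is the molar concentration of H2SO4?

H2SO4 + 2 NaOH → Na2SO4 + 2 H2O
n(NaOH) = 0.0434 L × 0.0872 mol/L = 3.78 × 10^-3 mol
From the 1:2 mole ratio, n(H2SO4) = 1/2 × 3.78 × 10^-3 = 1.89 × 10^-3 mol
[H2SO4] = 1.89 × 10^-3 mol / 0.0514 L = 0.0368 mol/L

0.0368 mol/L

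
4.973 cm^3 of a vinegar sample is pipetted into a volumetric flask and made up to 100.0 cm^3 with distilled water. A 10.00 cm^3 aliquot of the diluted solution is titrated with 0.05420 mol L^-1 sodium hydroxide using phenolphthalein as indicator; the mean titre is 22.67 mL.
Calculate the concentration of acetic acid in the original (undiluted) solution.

CH3COOH + NaOH → CH3COONa + H2O
n(NaOH) = 0.02267 × 0.05420 = 1.229 × 10^-3 mol
n(CH3COOH) in the aliquot = 1.229 × 10^-3 mol (1:1 ratio)
[CH3COOH]_dilute = 1.229 × 10^-3 / 0.01000 = 0.1229 mol/L
Dilution factor = 100.0 / 4.973 = 20.11
[CH3COOH]_stock = 0.1229 × 20.11 = 2.471 mol/L

2.471 mol/L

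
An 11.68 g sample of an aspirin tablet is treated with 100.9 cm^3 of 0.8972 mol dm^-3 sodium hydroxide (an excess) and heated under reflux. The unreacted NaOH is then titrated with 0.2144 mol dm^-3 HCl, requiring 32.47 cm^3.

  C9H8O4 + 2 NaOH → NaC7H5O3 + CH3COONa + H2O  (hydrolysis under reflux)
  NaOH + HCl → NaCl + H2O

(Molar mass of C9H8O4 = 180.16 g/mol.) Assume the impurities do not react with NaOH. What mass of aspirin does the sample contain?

7.528 g

n(NaOH) added = 0.1009 × 0.8972 = 0.09053 mol
n(HCl) used in back-titration = 0.03247 × 0.2144 = 6.962 × 10^-3 mol
n(NaOH) left over = 6.962 × 10^-3 mol (1:1 ratio)
n(NaOH) consumed by analyte = 0.09053 − 6.962 × 10^-3 = 0.08357 mol
From the 1:2 ratio, n(C9H8O4) = 1/2 × 0.08357 = 0.04178 mol
mass of C9H8O4 = 0.04178 × 180.16 = 7.528 g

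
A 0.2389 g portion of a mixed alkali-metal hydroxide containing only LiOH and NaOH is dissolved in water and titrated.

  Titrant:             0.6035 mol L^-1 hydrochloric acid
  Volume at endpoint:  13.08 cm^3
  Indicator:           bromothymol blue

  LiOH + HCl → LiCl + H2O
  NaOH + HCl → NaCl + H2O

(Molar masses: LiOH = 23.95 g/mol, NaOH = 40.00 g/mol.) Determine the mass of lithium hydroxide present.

0.1147 g

n(HCl) = 0.01308 × 0.6035 = 7.894 × 10^-3 mol
Let x = n(LiOH), y = n(NaOH).
Titrant: 1x + 1y = 7.894 × 10^-3;  mass: 23.95x + 40.00y = 0.2389
Solving, x = 4.788 × 10^-3 mol, y = 3.106 × 10^-3 mol
mass of LiOH = 4.788 × 10^-3 × 23.95 = 0.1147 g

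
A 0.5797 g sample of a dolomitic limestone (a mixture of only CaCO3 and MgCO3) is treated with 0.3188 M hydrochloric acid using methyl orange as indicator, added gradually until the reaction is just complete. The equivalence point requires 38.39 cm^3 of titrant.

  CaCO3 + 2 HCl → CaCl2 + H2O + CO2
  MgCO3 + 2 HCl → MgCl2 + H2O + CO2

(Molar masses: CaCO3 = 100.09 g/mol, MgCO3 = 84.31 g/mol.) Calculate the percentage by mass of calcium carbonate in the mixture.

n(HCl) = 0.03839 × 0.3188 = 0.01224 mol
Let x = n(CaCO3), y = n(MgCO3).
Titrant: 2x + 2y = 0.01224;  mass: 100.09x + 84.31y = 0.5797
Solving, x = 4.042 × 10^-3 mol, y = 2.078 × 10^-3 mol
mass of CaCO3 = 4.042 × 10^-3 × 100.09 = 0.4045 g
% CaCO3 = 0.4045 / 0.5797 × 100 = 69.78 %

69.78 %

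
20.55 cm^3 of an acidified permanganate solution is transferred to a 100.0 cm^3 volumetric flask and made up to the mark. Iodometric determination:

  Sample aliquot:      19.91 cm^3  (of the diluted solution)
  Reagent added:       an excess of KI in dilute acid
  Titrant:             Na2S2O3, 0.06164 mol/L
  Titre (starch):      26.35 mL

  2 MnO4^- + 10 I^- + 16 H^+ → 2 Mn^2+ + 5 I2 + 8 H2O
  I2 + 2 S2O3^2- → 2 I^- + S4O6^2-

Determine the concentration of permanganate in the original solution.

n(S2O3^2-) = 0.02635 × 0.06164 = 1.624 × 10^-3 mol
n(I2) = n(S2O3^2-)/2 = 8.121 × 10^-4 mol
From the 2:5 ratio, n(MnO4^-) in the aliquot = 2/5 × 8.121 × 10^-4 = 3.248 × 10^-4 mol
[MnO4^-]_dilute = 3.248 × 10^-4 / 0.01991 = 0.01632 mol/L
[MnO4^-]_original = 0.01632 × 100.0/20.55 = 0.07939 mol/L

0.07939 mol/L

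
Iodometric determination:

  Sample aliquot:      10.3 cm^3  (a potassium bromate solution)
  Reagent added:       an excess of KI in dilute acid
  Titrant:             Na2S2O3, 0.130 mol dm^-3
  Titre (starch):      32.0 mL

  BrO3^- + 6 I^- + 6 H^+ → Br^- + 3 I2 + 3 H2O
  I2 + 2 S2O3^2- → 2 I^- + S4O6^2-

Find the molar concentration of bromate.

n(S2O3^2-) = 0.0320 × 0.130 = 4.16 × 10^-3 mol
n(I2) = n(S2O3^2-)/2 = 2.08 × 10^-3 mol
From the 1:3 ratio, n(BrO3^-) in the aliquot = 1/3 × 2.08 × 10^-3 = 6.93 × 10^-4 mol
[BrO3^-] = 6.93 × 10^-4 / 0.0103 = 0.0673 mol/L

0.0673 mol/L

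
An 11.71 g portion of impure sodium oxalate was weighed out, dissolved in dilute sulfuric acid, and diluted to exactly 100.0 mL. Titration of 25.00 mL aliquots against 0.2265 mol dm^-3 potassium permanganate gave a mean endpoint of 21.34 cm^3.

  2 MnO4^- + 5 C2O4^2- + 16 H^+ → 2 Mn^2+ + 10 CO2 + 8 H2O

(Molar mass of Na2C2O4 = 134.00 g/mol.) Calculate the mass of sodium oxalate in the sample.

n(KMnO4) per titration = 0.02134 × 0.2265 = 4.834 × 10^-3 mol
From the 5:2 ratio, n(Na2C2O4) in each aliquot = 5/2 × 4.834 × 10^-3 = 0.01208 mol
n(Na2C2O4) in the whole flask = 0.01208 × 100.0/25.00 = 0.04834 mol
mass of Na2C2O4 = 0.04834 × 134.00 = 6.477 g

6.477 g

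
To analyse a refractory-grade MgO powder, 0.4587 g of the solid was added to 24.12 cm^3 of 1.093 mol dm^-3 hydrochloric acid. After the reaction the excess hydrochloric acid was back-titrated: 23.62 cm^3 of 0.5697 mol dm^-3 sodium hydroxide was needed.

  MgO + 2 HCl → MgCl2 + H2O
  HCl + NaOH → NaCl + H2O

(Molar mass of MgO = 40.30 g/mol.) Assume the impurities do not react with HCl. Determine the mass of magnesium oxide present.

0.2601 g

n(HCl) added = 0.02412 × 1.093 = 0.02636 mol
n(NaOH) used in back-titration = 0.02362 × 0.5697 = 0.01346 mol
n(HCl) left over = 0.01346 mol (1:1 ratio)
n(HCl) consumed by analyte = 0.02636 − 0.01346 = 0.01291 mol
From the 1:2 ratio, n(MgO) = 1/2 × 0.01291 = 6.453 × 10^-3 mol
mass of MgO = 6.453 × 10^-3 × 40.30 = 0.2601 g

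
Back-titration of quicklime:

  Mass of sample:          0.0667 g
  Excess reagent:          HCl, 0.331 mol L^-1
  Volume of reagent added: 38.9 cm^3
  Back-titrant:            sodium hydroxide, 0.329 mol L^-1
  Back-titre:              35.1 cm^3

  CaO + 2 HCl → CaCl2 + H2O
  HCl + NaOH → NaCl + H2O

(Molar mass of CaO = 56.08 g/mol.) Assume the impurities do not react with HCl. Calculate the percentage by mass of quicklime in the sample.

n(HCl) added = 0.0389 × 0.331 = 0.0129 mol
n(NaOH) used in back-titration = 0.0351 × 0.329 = 0.0115 mol
n(HCl) left over = 0.0115 mol (1:1 ratio)
n(HCl) consumed by analyte = 0.0129 − 0.0115 = 1.33 × 10^-3 mol
From the 1:2 ratio, n(CaO) = 1/2 × 1.33 × 10^-3 = 6.64 × 10^-4 mol
mass of CaO = 6.64 × 10^-4 × 56.08 = 0.0372 g
% CaO = 0.0372 / 0.0667 × 100 = 55.8 %

55.8 %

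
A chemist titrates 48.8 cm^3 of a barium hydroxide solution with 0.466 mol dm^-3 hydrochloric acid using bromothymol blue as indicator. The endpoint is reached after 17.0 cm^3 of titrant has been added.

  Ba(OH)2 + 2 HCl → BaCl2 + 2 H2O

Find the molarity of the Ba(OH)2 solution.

0.0812 mol/L

n(HCl) = 0.0170 L × 0.466 mol/L = 7.92 × 10^-3 mol
From the 1:2 mole ratio, n(Ba(OH)2) = 1/2 × 7.92 × 10^-3 = 3.96 × 10^-3 mol
[Ba(OH)2] = 3.96 × 10^-3 mol / 0.0488 L = 0.0812 mol/L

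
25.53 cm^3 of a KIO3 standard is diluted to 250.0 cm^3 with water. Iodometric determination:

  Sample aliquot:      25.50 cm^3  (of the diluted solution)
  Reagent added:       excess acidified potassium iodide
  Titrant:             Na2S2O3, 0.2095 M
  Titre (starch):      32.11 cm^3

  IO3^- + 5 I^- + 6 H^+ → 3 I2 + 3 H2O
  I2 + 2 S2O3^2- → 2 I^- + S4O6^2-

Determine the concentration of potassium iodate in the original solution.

0.4305 M

n(S2O3^2-) = 0.03211 × 0.2095 = 6.727 × 10^-3 mol
n(I2) = n(S2O3^2-)/2 = 3.364 × 10^-3 mol
From the 1:3 ratio, n(IO3^-) in the aliquot = 1/3 × 3.364 × 10^-3 = 1.121 × 10^-3 mol
[IO3^-]_dilute = 1.121 × 10^-3 / 0.02550 = 0.04397 mol/L
[IO3^-]_original = 0.04397 × 250.0/25.53 = 0.4305 mol/L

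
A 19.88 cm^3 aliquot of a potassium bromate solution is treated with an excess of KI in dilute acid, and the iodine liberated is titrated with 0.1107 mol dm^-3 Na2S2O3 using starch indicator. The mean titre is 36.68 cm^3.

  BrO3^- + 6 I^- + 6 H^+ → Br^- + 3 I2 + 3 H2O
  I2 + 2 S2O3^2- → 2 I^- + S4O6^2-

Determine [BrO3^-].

0.03404 mol/L

n(S2O3^2-) = 0.03668 × 0.1107 = 4.060 × 10^-3 mol
n(I2) = n(S2O3^2-)/2 = 2.030 × 10^-3 mol
From the 1:3 ratio, n(BrO3^-) in the aliquot = 1/3 × 2.030 × 10^-3 = 6.767 × 10^-4 mol
[BrO3^-] = 6.767 × 10^-4 / 0.01988 = 0.03404 mol/L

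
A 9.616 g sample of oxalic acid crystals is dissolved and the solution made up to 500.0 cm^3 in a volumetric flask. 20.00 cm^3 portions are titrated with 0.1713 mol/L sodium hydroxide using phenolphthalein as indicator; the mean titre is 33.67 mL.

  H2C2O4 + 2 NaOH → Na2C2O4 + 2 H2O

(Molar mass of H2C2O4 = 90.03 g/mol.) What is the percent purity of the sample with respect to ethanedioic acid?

67.50 %

n(NaOH) per titration = 0.03367 × 0.1713 = 5.768 × 10^-3 mol
From the 1:2 ratio, n(H2C2O4) in each aliquot = 1/2 × 5.768 × 10^-3 = 2.884 × 10^-3 mol
n(H2C2O4) in the whole flask = 2.884 × 10^-3 × 500.0/20.00 = 0.07210 mol
mass of H2C2O4 = 0.07210 × 90.03 = 6.491 g
% H2C2O4 = 6.491 / 9.616 × 100 = 67.50 %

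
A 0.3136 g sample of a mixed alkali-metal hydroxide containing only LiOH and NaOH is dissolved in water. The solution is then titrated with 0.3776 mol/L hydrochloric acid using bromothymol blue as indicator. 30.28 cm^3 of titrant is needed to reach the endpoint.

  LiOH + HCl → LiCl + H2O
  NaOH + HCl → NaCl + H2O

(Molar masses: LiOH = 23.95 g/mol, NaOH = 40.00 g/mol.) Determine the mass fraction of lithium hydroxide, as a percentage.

68.40 %

n(HCl) = 0.03028 × 0.3776 = 0.01143 mol
Let x = n(LiOH), y = n(NaOH).
Titrant: 1x + 1y = 0.01143;  mass: 23.95x + 40.00y = 0.3136
Solving, x = 8.956 × 10^-3 mol, y = 2.477 × 10^-3 mol
mass of LiOH = 8.956 × 10^-3 × 23.95 = 0.2145 g
% LiOH = 0.2145 / 0.3136 × 100 = 68.40 %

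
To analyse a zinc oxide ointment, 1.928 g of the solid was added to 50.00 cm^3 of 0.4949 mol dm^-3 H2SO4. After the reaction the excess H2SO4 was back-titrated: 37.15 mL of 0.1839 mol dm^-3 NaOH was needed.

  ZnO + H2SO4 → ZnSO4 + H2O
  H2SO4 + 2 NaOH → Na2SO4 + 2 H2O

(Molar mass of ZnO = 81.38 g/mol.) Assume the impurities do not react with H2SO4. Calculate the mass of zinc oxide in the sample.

n(H2SO4) added = 0.05000 × 0.4949 = 0.02474 mol
n(NaOH) used in back-titration = 0.03715 × 0.1839 = 6.832 × 10^-3 mol
From the 1:2 ratio, n(H2SO4) left over = 1/2 × 6.832 × 10^-3 = 3.416 × 10^-3 mol
n(H2SO4) consumed by analyte = 0.02474 − 3.416 × 10^-3 = 0.02133 mol
n(ZnO) = 0.02133 mol (1:1 ratio)
mass of ZnO = 0.02133 × 81.38 = 1.736 g

1.736 g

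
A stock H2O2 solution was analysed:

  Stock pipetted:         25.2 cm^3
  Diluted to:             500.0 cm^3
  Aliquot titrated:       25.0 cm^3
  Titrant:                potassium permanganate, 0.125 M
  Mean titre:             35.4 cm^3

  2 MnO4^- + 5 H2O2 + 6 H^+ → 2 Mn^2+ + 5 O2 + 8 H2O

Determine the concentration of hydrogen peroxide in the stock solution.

n(KMnO4) = 0.0354 × 0.125 = 4.42 × 10^-3 mol
From the 5:2 ratio, n(H2O2) in the aliquot = 5/2 × 4.42 × 10^-3 = 0.0111 mol
[H2O2]_dilute = 0.0111 / 0.0250 = 0.442 mol/L
Dilution factor = 500.0 / 25.2 = 19.84
[H2O2]_stock = 0.442 × 19.84 = 8.78 mol/L

8.78 M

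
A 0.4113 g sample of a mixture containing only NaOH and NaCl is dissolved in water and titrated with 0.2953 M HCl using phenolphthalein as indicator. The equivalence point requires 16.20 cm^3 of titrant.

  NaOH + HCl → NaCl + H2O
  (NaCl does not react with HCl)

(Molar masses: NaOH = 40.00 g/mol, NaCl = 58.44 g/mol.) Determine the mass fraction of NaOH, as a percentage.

46.52 %

n(HCl) = 0.01620 × 0.2953 = 4.784 × 10^-3 mol
Let x = n(NaOH), y = n(NaCl).
Titrant: 1x = 4.784 × 10^-3;  mass: 40.00x + 58.44y = 0.4113
Solving, x = 4.784 × 10^-3 mol, y = 3.764 × 10^-3 mol
mass of NaOH = 4.784 × 10^-3 × 40.00 = 0.1914 g
% NaOH = 0.1914 / 0.4113 × 100 = 46.52 %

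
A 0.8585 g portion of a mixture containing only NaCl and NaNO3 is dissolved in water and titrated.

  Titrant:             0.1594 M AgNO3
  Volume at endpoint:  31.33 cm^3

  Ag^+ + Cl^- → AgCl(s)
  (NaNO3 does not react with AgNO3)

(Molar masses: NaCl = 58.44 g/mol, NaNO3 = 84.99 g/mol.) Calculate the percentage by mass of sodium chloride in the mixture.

34.00 %

n(AgNO3) = 0.03133 × 0.1594 = 4.994 × 10^-3 mol
Let x = n(NaCl), y = n(NaNO3).
Titrant: 1x = 4.994 × 10^-3;  mass: 58.44x + 84.99y = 0.8585
Solving, x = 4.994 × 10^-3 mol, y = 6.667 × 10^-3 mol
mass of NaCl = 4.994 × 10^-3 × 58.44 = 0.2918 g
% NaCl = 0.2918 / 0.8585 × 100 = 34.00 %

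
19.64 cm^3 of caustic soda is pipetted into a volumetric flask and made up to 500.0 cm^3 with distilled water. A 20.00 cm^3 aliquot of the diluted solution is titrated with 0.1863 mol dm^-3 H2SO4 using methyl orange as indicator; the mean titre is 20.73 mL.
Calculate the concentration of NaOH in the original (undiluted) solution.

2 NaOH + H2SO4 → Na2SO4 + 2 H2O
n(H2SO4) = 0.02073 × 0.1863 = 3.862 × 10^-3 mol
From the 2:1 ratio, n(NaOH) in the aliquot = 2/1 × 3.862 × 10^-3 = 7.724 × 10^-3 mol
[NaOH]_dilute = 7.724 × 10^-3 / 0.02000 = 0.3862 mol/L
Dilution factor = 500.0 / 19.64 = 25.46
[NaOH]_stock = 0.3862 × 25.46 = 9.832 mol/L

9.832 mol/L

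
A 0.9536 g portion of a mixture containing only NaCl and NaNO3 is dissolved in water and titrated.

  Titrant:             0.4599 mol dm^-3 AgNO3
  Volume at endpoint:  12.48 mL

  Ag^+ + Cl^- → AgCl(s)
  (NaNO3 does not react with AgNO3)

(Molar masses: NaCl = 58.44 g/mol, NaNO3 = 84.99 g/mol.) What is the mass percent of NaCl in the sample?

n(AgNO3) = 0.01248 × 0.4599 = 5.740 × 10^-3 mol
Let x = n(NaCl), y = n(NaNO3).
Titrant: 1x = 5.740 × 10^-3;  mass: 58.44x + 84.99y = 0.9536
Solving, x = 5.740 × 10^-3 mol, y = 7.274 × 10^-3 mol
mass of NaCl = 5.740 × 10^-3 × 58.44 = 0.3354 g
% NaCl = 0.3354 / 0.9536 × 100 = 35.17 %

35.17 %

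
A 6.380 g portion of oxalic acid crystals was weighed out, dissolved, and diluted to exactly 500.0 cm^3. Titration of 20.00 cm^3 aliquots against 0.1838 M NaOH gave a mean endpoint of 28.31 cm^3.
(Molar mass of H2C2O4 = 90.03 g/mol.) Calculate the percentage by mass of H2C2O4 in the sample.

H2C2O4 + 2 NaOH → Na2C2O4 + 2 H2O
n(NaOH) per titration = 0.02831 × 0.1838 = 5.203 × 10^-3 mol
From the 1:2 ratio, n(H2C2O4) in each aliquot = 1/2 × 5.203 × 10^-3 = 2.602 × 10^-3 mol
n(H2C2O4) in the whole flask = 2.602 × 10^-3 × 500.0/20.00 = 0.06504 mol
mass of H2C2O4 = 0.06504 × 90.03 = 5.856 g
% H2C2O4 = 5.856 / 6.380 × 100 = 91.78 %

91.78 %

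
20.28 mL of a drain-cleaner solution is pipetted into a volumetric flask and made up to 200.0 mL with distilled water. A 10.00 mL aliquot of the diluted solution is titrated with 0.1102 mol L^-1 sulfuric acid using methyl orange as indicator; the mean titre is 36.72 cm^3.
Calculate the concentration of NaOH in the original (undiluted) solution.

7.981 mol/L

2 NaOH + H2SO4 → Na2SO4 + 2 H2O
n(H2SO4) = 0.03672 × 0.1102 = 4.047 × 10^-3 mol
From the 2:1 ratio, n(NaOH) in the aliquot = 2/1 × 4.047 × 10^-3 = 8.093 × 10^-3 mol
[NaOH]_dilute = 8.093 × 10^-3 / 0.01000 = 0.8093 mol/L
Dilution factor = 200.0 / 20.28 = 9.862
[NaOH]_stock = 0.8093 × 9.862 = 7.981 mol/L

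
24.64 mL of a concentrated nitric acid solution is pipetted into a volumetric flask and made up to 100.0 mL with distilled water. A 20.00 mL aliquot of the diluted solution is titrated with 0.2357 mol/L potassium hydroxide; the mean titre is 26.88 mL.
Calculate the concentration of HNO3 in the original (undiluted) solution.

1.286 mol/L

HNO3 + KOH → KNO3 + H2O
n(KOH) = 0.02688 × 0.2357 = 6.336 × 10^-3 mol
n(HNO3) in the aliquot = 6.336 × 10^-3 mol (1:1 ratio)
[HNO3]_dilute = 6.336 × 10^-3 / 0.02000 = 0.3168 mol/L
Dilution factor = 100.0 / 24.64 = 4.058
[HNO3]_stock = 0.3168 × 4.058 = 1.286 mol/L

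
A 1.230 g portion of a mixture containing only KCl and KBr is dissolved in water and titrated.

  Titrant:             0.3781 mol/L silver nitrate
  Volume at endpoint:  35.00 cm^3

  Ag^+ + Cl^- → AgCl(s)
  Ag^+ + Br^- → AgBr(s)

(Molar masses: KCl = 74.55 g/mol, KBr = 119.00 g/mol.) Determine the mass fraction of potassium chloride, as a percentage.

n(AgNO3) = 0.03500 × 0.3781 = 0.01323 mol
Let x = n(KCl), y = n(KBr).
Titrant: 1x + 1y = 0.01323;  mass: 74.55x + 119.00y = 1.230
Solving, x = 7.757 × 10^-3 mol, y = 5.477 × 10^-3 mol
mass of KCl = 7.757 × 10^-3 × 74.55 = 0.5783 g
% KCl = 0.5783 / 1.230 × 100 = 47.01 %

47.01 %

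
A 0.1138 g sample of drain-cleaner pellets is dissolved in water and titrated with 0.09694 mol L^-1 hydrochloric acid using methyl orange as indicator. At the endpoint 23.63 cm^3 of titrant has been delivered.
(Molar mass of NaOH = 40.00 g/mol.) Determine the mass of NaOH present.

0.09163 g

NaOH + HCl → NaCl + H2O
n(HCl) = 0.02363 L × 0.09694 mol/L = 2.291 × 10^-3 mol
n(NaOH) = 2.291 × 10^-3 mol (1:1 ratio)
mass of NaOH = 2.291 × 10^-3 × 40.00 g/mol = 0.09163 g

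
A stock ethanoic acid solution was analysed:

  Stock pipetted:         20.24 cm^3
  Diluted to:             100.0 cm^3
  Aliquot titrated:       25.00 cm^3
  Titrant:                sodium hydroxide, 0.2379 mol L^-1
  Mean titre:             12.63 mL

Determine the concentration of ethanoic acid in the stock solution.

CH3COOH + NaOH → CH3COONa + H2O
n(NaOH) = 0.01263 × 0.2379 = 3.005 × 10^-3 mol
n(CH3COOH) in the aliquot = 3.005 × 10^-3 mol (1:1 ratio)
[CH3COOH]_dilute = 3.005 × 10^-3 / 0.02500 = 0.1202 mol/L
Dilution factor = 100.0 / 20.24 = 4.941
[CH3COOH]_stock = 0.1202 × 4.941 = 0.5938 mol/L

0.5938 mol/L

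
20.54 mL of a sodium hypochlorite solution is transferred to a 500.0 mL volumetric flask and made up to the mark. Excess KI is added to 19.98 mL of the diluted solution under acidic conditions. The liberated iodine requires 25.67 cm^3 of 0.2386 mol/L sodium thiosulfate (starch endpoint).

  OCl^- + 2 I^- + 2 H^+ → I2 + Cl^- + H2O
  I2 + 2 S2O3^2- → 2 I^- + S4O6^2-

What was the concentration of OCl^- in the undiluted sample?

3.731 mol/L

n(S2O3^2-) = 0.02567 × 0.2386 = 6.125 × 10^-3 mol
n(I2) = n(S2O3^2-)/2 = 3.062 × 10^-3 mol
n(OCl^-) in the aliquot = 3.062 × 10^-3 mol (1:1 ratio)
[OCl^-]_dilute = 3.062 × 10^-3 / 0.01998 = 0.1533 mol/L
[OCl^-]_original = 0.1533 × 500.0/20.54 = 3.731 mol/L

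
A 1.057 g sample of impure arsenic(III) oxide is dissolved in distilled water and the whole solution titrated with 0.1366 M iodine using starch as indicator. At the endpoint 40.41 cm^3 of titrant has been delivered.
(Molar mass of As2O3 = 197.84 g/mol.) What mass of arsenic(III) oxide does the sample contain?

As2O3 + 2 I2 + 2 H2O → As2O5 + 4 HI
n(I2) = 0.04041 L × 0.1366 mol/L = 5.520 × 10^-3 mol
From the 1:2 ratio, n(As2O3) = 1/2 × 5.520 × 10^-3 = 2.760 × 10^-3 mol
mass of As2O3 = 2.760 × 10^-3 × 197.84 g/mol = 0.5460 g

0.5460 g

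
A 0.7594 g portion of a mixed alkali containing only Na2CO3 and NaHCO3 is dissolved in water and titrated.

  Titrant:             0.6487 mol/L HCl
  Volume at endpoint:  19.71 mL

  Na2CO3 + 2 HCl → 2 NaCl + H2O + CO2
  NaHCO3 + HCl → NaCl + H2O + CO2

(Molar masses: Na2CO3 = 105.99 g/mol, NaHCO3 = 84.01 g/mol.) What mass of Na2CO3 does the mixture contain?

0.5378 g

n(HCl) = 0.01971 × 0.6487 = 0.01279 mol
Let x = n(Na2CO3), y = n(NaHCO3).
Titrant: 2x + 1y = 0.01279;  mass: 105.99x + 84.01y = 0.7594
Solving, x = 5.074 × 10^-3 mol, y = 2.638 × 10^-3 mol
mass of Na2CO3 = 5.074 × 10^-3 × 105.99 = 0.5378 g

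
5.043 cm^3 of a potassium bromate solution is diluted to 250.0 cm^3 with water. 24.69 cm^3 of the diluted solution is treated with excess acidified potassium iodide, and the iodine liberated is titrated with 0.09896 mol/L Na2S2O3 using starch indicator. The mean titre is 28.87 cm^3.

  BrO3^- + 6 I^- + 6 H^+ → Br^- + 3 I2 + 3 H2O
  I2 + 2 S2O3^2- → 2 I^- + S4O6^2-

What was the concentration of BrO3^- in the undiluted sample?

0.9561 mol/L

n(S2O3^2-) = 0.02887 × 0.09896 = 2.857 × 10^-3 mol
n(I2) = n(S2O3^2-)/2 = 1.428 × 10^-3 mol
From the 1:3 ratio, n(BrO3^-) in the aliquot = 1/3 × 1.428 × 10^-3 = 4.762 × 10^-4 mol
[BrO3^-]_dilute = 4.762 × 10^-4 / 0.02469 = 0.01929 mol/L
[BrO3^-]_original = 0.01929 × 250.0/5.043 = 0.9561 mol/L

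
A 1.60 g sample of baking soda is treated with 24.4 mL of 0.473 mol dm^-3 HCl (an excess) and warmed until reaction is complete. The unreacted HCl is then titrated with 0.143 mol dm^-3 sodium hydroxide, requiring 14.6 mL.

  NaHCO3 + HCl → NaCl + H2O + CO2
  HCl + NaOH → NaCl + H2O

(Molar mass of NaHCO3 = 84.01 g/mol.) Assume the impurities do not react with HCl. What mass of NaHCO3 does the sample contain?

0.794 g

n(HCl) added = 0.0244 × 0.473 = 0.0115 mol
n(NaOH) used in back-titration = 0.0146 × 0.143 = 2.09 × 10^-3 mol
n(HCl) left over = 2.09 × 10^-3 mol (1:1 ratio)
n(HCl) consumed by analyte = 0.0115 − 2.09 × 10^-3 = 9.45 × 10^-3 mol
n(NaHCO3) = 9.45 × 10^-3 mol (1:1 ratio)
mass of NaHCO3 = 9.45 × 10^-3 × 84.01 = 0.794 g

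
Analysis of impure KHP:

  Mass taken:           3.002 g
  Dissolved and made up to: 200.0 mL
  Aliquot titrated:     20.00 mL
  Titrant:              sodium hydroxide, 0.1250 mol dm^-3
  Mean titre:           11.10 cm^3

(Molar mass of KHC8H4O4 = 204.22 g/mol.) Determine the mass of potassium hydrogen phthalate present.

KHC8H4O4 + NaOH → KNaC8H4O4 + H2O
n(NaOH) per titration = 0.01110 × 0.1250 = 1.387 × 10^-3 mol
n(KHC8H4O4) in each aliquot = 1.387 × 10^-3 mol (1:1 ratio)
n(KHC8H4O4) in the whole flask = 1.387 × 10^-3 × 200.0/20.00 = 0.01388 mol
mass of KHC8H4O4 = 0.01388 × 204.22 = 2.834 g

2.834 g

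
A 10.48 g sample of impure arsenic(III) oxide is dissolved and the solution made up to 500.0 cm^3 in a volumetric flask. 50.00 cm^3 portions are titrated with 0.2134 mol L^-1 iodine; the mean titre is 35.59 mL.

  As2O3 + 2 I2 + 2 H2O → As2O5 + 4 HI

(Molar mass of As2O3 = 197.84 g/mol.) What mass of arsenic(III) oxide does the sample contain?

7.513 g

n(I2) per titration = 0.03559 × 0.2134 = 7.595 × 10^-3 mol
From the 1:2 ratio, n(As2O3) in each aliquot = 1/2 × 7.595 × 10^-3 = 3.797 × 10^-3 mol
n(As2O3) in the whole flask = 3.797 × 10^-3 × 500.0/50.00 = 0.03797 mol
mass of As2O3 = 0.03797 × 197.84 = 7.513 g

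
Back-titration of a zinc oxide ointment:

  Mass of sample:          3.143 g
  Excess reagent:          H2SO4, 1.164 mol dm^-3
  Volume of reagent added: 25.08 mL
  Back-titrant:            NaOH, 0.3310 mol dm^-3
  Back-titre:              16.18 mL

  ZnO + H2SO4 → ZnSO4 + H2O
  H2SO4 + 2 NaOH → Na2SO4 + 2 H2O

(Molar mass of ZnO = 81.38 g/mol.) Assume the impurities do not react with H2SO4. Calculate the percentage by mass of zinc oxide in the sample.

68.65 %

n(H2SO4) added = 0.02508 × 1.164 = 0.02919 mol
n(NaOH) used in back-titration = 0.01618 × 0.3310 = 5.356 × 10^-3 mol
From the 1:2 ratio, n(H2SO4) left over = 1/2 × 5.356 × 10^-3 = 2.678 × 10^-3 mol
n(H2SO4) consumed by analyte = 0.02919 − 2.678 × 10^-3 = 0.02652 mol
n(ZnO) = 0.02652 mol (1:1 ratio)
mass of ZnO = 0.02652 × 81.38 = 2.158 g
% ZnO = 2.158 / 3.143 × 100 = 68.65 %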